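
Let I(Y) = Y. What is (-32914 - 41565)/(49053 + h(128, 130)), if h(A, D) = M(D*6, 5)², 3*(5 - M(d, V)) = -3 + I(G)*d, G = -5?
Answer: -74479/1754689 ≈ -0.042446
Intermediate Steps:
M(d, V) = 6 + 5*d/3 (M(d, V) = 5 - (-3 - 5*d)/3 = 5 + (1 + 5*d/3) = 6 + 5*d/3)
h(A, D) = (6 + 10*D)² (h(A, D) = (6 + 5*(D*6)/3)² = (6 + 5*(6*D)/3)² = (6 + 10*D)²)
(-32914 - 41565)/(49053 + h(128, 130)) = (-32914 - 41565)/(49053 + 4*(3 + 5*130)²) = -74479/(49053 + 4*(3 + 650)²) = -74479/(49053 + 4*653²) = -74479/(49053 + 4*426409) = -74479/(49053 + 1705636) = -74479/1754689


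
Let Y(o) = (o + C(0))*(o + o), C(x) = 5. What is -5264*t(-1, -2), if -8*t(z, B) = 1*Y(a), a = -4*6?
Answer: 600096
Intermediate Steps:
a = -24
Y(o) = 2*o*(5 + o) (Y(o) = (o + 5)*(o + o) = (5 + o)*(2*o) = 2*o*(5 + o))
t(z, B) = -114 (t(z, B) = -2*(-24)*(5 - 24)/8 = -2*(-24)*(-19)/8 = -912/8 = -⅛*912 = -114)
-5264*t(-1, -2) = -5264*(-114) = 600096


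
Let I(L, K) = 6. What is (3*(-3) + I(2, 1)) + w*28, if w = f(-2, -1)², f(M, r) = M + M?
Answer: 445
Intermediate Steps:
f(M, r) = 2*M
w = 16 (w = (2*(-2))² = (-4)² = 16)
(3*(-3) + I(2, 1)) + w*28 = (3*(-3) + 6) + 16*28 = (-9 + 6) + 448 = -3 + 448 = 445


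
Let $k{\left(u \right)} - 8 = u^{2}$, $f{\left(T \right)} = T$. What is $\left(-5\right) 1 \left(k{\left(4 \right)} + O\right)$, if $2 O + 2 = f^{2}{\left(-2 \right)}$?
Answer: $-125$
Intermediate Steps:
$k{\left(u \right)} = 8 + u^{2}$
$O = 1$ ($O = -1 + \frac{\left(-2\right)^{2}}{2} = -1 + \frac{1}{2} \cdot 4 = -1 + 2 = 1$)
$\left(-5\right) 1 \left(k{\left(4 \right)} + O\right) = \left(-5\right) 1 \left(\left(8 + 4^{2}\right) + 1\right) = - 5 \left(\left(8 + 16\right) + 1\right) = - 5 \left(24 + 1\right) = \left(-5\right) 25 = -125$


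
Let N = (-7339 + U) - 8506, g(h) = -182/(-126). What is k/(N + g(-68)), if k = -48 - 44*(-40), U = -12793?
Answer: -15408/257729 ≈ -0.059784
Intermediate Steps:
g(h) = 13/9 (g(h) = -182*(-1/126) = 13/9)
N = -28638 (N = (-7339 - 12793) - 8506 = -20132 - 8506 = -28638)
k = 1712 (k = -48 + 1760 = 1712)
k/(N + g(-68)) = 1712/(-28638 + 13/9) = 1712/(-257729/9) = 1712*(-9/257729) = -15408/257729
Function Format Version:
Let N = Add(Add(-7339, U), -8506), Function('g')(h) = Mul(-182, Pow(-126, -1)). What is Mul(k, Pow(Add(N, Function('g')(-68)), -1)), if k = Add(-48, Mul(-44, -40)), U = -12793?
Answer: Rational(-15408, 257729) ≈ -0.059784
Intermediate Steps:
Function('g')(h) = Rational(13, 9) (Function('g')(h) = Mul(-182, Rational(-1, 126)) = Rational(13, 9))
N = -28638 (N = Add(Add(-7339, -12793), -8506) = Add(-20132, -8506) = -28638)
k = 1712 (k = Add(-48, 1760) = 1712)
Mul(k, Pow(Add(N, Function('g')(-68)), -1)) = Mul(1712, Pow(Add(-28638, Rational(13, 9)), -1)) = Mul(1712, Pow(Rational(-257729, 9), -1)) = Mul(1712, Rational(-9, 257729)) = Rational(-15408, 257729)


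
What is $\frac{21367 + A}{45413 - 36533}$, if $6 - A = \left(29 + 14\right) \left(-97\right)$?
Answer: $\frac{3193}{1110} \approx 2.8766$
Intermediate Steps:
$A = 4177$ ($A = 6 - \left(29 + 14\right) \left(-97\right) = 6 - 43 \left(-97\right) = 6 - -4171 = 6 + 4171 = 4177$)
$\frac{21367 + A}{45413 - 36533} = \frac{21367 + 4177}{45413 - 36533} = \frac{25544}{8880} = 25544 \cdot \frac{1}{8880} = \frac{3193}{1110}$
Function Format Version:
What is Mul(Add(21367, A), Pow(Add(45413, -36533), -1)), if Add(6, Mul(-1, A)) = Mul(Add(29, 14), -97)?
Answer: Rational(3193, 1110) ≈ 2.8766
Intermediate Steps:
A = 4177 (A = Add(6, Mul(-1, Mul(Add(29, 14), -97))) = Add(6, Mul(-1, Mul(43, -97))) = Add(6, Mul(-1, -4171)) = Add(6, 4171) = 4177)
Mul(Add(21367, A), Pow(Add(45413, -36533), -1)) = Mul(Add(21367, 4177), Pow(Add(45413, -36533), -1)) = Mul(25544, Pow(8880, -1)) = Mul(25544, Rational(1, 8880)) = Rational(3193, 1110)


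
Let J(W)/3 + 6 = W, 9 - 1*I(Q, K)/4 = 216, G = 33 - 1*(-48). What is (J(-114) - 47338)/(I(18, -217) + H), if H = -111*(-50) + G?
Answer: -47698/4803 ≈ -9.9309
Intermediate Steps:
G = 81 (G = 33 + 48 = 81)
I(Q, K) = -828 (I(Q, K) = 36 - 4*216 = 36 - 864 = -828)
J(W) = -18 + 3*W
H = 5631 (H = -111*(-50) + 81 = 5550 + 81 = 5631)
(J(-114) - 47338)/(I(18, -217) + H) = ((-18 + 3*(-114)) - 47338)/(-828 + 5631) = ((-18 - 342) - 47338)/4803 = (-360 - 47338)*(1/4803) = -47698*1/4803 = -47698/4803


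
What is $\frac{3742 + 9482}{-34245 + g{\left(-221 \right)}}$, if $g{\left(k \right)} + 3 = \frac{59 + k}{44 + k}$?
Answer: $- \frac{130036}{336763} \approx -0.38614$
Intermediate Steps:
$g{\left(k \right)} = -3 + \frac{59 + k}{44 + k}$
$\frac{3742 + 9482}{-34245 + g{\left(-221 \right)}} = \frac{3742 + 9482}{-34245 + \frac{-73 - -442}{44 - 221}} = \frac{13224}{-34245 + \frac{-73 + 442}{-177}} = \frac{13224}{-34245 - \frac{123}{59}} = \frac{13224}{- \frac{2020578}{59}} = 13224 \left(- \frac{59}{2020578}\right) = - \frac{130036}{336763}$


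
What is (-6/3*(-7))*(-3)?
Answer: -42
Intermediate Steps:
(-6/3*(-7))*(-3) = (-6*1/3*(-7))*(-3) = -2*(-7)*(-3) = 14*(-3) = -42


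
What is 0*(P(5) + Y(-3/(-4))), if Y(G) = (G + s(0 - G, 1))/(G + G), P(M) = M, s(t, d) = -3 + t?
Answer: 0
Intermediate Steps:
Y(G) = -3/(2*G) (Y(G) = (G + (-3 + (0 - G)))/(G + G) = (G + (-3 - G))/((2*G)) = -3/(2*G))
0*(P(5) + Y(-3/(-4))) = 0*(5 - 3/(2*((-3/(-4))))) = 0*(5 - 3/(2*((-3*(-¼))))) = 0*(5 - 3/(2*¾)) = 0*(5 - 3/2*4/3) = 0*(5 - 2) = 0*3 = 0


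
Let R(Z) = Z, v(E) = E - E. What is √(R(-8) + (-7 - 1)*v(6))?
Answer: 2*I*√2 ≈ 2.8284*I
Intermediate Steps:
v(E) = 0
√(R(-8) + (-7 - 1)*v(6)) = √(-8 + (-7 - 1)*0) = √(-8 - 8*0) = √(-8 + 0) = √(-8) = 2*I*√2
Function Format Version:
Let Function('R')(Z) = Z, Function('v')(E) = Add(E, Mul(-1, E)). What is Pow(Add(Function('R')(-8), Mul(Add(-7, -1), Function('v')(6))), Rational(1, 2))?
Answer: Mul(2, I, Pow(2, Rational(1, 2))) ≈ Mul(2.8284, I)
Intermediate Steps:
Function('v')(E) = 0
Pow(Add(Function('R')(-8), Mul(Add(-7, -1), Function('v')(6))), Rational(1, 2)) = Pow(Add(-8, Mul(Add(-7, -1), 0)), Rational(1, 2)) = Pow(Add(-8, Mul(-8, 0)), Rational(1, 2)) = Pow(Add(-8, 0), Rational(1, 2)) = Pow(-8, Rational(1, 2)) = Mul(2, I, Pow(2, Rational(1, 2)))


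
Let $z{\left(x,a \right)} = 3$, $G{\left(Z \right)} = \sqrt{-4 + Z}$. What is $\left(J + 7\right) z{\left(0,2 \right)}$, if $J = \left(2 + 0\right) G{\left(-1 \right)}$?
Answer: $21 + 6 i \sqrt{5} \approx 21.0 + 13.416 i$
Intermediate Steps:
$J = 2 i \sqrt{5}$ ($J = \left(2 + 0\right) \sqrt{-4 - 1} = 2 \sqrt{-5} = 2 i \sqrt{5} \approx 4.4721 i$)
$\left(J + 7\right) z{\left(0,2 \right)} = \left(2 i \sqrt{5} + 7\right) 3 = \left(7 + 2 i \sqrt{5}\right) 3 = 21 + 6 i \sqrt{5}$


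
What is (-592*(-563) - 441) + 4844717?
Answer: 5177572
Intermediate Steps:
(-592*(-563) - 441) + 4844717 = (333296 - 441) + 4844717 = 332855 + 4844717 = 5177572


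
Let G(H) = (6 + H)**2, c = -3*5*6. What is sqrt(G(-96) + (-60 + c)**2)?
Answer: 30*sqrt(34) ≈ 174.93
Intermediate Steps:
c = -90 (c = -15*6 = -90)
sqrt(G(-96) + (-60 + c)**2) = sqrt((6 - 96)**2 + (-60 - 90)**2) = sqrt((-90)**2 + (-150)**2) = sqrt(8100 + 22500) = sqrt(30600) = 30*sqrt(34)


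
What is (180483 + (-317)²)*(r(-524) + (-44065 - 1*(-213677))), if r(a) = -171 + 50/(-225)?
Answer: 428473027924/9 ≈ 4.7608e+10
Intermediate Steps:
r(a) = -1541/9 (r(a) = -171 + 50*(-1/225) = -171 - 2/9 = -1541/9)
(180483 + (-317)²)*(r(-524) + (-44065 - 1*(-213677))) = (180483 + (-317)²)*(-1541/9 + (-44065 - 1*(-213677))) = (180483 + 100489)*(-1541/9 + (-44065 + 213677)) = 280972*(-1541/9 + 169612) = 280972*(1524967/9) = 428473027924/9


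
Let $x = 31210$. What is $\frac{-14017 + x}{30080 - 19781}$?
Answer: $\frac{5731}{3433} \approx 1.6694$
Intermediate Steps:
$\frac{-14017 + x}{30080 - 19781} = \frac{-14017 + 31210}{30080 - 19781} = \frac{17193}{10299} = 17193 \cdot \frac{1}{10299} = \frac{5731}{3433}$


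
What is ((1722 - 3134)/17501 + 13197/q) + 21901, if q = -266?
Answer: 101723644377/4655266 ≈ 21851.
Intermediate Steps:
((1722 - 3134)/17501 + 13197/q) + 21901 = ((1722 - 3134)/17501 + 13197/(-266)) + 21901 = (-1412*1/17501 + 13197*(-1/266)) + 21901 = (-1412/17501 - 13197/266) + 21901 = -231336289/4655266 + 21901 = 101723644377/4655266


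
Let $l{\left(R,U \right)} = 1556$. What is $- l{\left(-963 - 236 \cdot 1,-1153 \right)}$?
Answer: $-1556$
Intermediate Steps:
$- l{\left(-963 - 236 \cdot 1,-1153 \right)} = \left(-1\right) 1556 = -1556$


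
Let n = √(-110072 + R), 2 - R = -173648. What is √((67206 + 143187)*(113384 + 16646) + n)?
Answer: √(27357401790 + √63578) ≈ 1.6540e+5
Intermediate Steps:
R = 173650 (R = 2 - 1*(-173648) = 2 + 173648 = 173650)
n = √63578 (n = √(-110072 + 173650) = √63578 ≈ 252.15)
√((67206 + 143187)*(113384 + 16646) + n) = √((67206 + 143187)*(113384 + 16646) + √63578) = √(210393*130030 + √63578) = √(27357401790 + √63578)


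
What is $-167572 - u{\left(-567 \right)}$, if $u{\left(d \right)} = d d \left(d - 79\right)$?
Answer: $207514322$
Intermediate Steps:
$u{\left(d \right)} = d^{2} \left(-79 + d\right)$
$-167572 - u{\left(-567 \right)} = -167572 - \left(-567\right)^{2} \left(-79 - 567\right) = -167572 - 321489 \left(-646\right) = -167572 - -207681894 = -167572 + 207681894 = 207514322$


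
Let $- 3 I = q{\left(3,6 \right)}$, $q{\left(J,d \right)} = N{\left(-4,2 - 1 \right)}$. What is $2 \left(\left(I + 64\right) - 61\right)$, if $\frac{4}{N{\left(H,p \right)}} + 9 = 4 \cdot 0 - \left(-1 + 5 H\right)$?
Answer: $\frac{52}{9} \approx 5.7778$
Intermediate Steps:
$N{\left(H,p \right)} = \frac{4}{-8 - 5 H}$ ($N{\left(H,p \right)} = \frac{4}{-9 + \left(4 \cdot 0 - \left(-1 + 5 H\right)\right)} = \frac{4}{-9 + \left(0 - \left(-1 + 5 H\right)\right)} = \frac{4}{-9 - \left(-1 + 5 H\right)} = \frac{4}{-8 - 5 H}$)
$q{\left(J,d \right)} = \frac{1}{3}$ ($q{\left(J,d \right)} = - \frac{4}{8 + 5 \left(-4\right)} = - \frac{4}{8 - 20} = - \frac{4}{-12} = \left(-4\right) \left(- \frac{1}{12}\right) = \frac{1}{3}$)
$I = - \frac{1}{9}$ ($I = \left(- \frac{1}{3}\right) \frac{1}{3} = - \frac{1}{9} \approx -0.11111$)
$2 \left(\left(I + 64\right) - 61\right) = 2 \left(\left(- \frac{1}{9} + 64\right) - 61\right) = 2 \left(\frac{575}{9} - 61\right) = 2 \cdot \frac{26}{9} = \frac{52}{9}$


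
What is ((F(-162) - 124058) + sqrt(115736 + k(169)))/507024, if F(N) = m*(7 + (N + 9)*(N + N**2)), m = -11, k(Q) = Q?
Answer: 43771871/507024 + sqrt(115905)/507024 ≈ 86.332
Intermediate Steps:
F(N) = -77 - 11*(9 + N)*(N + N**2) (F(N) = -11*(7 + (N + 9)*(N + N**2)) = -11*(7 + (9 + N)*(N + N**2)) = -77 - 11*(9 + N)*(N + N**2))
((F(-162) - 124058) + sqrt(115736 + k(169)))/507024 = (((-77 - 110*(-162)**2 - 99*(-162) - 11*(-162)**3) - 124058) + sqrt(115736 + 169))/507024 = (((-77 - 110*26244 + 16038 - 11*(-4251528)) - 124058) + sqrt(115905))*(1/507024) = (((-77 - 2886840 + 16038 + 46766808) - 124058) + sqrt(115905))*(1/507024) = ((43895929 - 124058) + sqrt(115905))*(1/507024) = (43771871 + sqrt(115905))*(1/507024) = 43771871/507024 + sqrt(115905)/507024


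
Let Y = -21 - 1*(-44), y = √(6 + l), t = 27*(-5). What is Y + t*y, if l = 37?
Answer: 23 - 135*√43 ≈ -862.25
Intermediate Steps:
t = -135
y = √43 (y = √(6 + 37) = √43 ≈ 6.5574)
Y = 23 (Y = -21 + 44 = 23)
Y + t*y = 23 - 135*√43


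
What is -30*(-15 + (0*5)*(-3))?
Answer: 450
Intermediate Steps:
-30*(-15 + (0*5)*(-3)) = -30*(-15 + 0*(-3)) = -30*(-15 + 0) = -30*(-15) = 450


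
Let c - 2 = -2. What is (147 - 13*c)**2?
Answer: 21609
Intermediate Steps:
c = 0 (c = 2 - 2 = 0)
(147 - 13*c)**2 = (147 - 13*0)**2 = (147 + 0)**2 = 147**2 = 21609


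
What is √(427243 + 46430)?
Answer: √473673 ≈ 688.24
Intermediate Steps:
√(427243 + 46430) = √473673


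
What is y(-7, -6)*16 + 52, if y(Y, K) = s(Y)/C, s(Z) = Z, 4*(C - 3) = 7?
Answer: 540/19 ≈ 28.421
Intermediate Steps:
C = 19/4 (C = 3 + (1/4)*7 = 3 + 7/4 = 19/4 ≈ 4.7500)
y(Y, K) = 4*Y/19 (y(Y, K) = Y/(19/4) = Y*(4/19) = 4*Y/19)
y(-7, -6)*16 + 52 = ((4/19)*(-7))*16 + 52 = -28/19*16 + 52 = -448/19 + 52 = 540/19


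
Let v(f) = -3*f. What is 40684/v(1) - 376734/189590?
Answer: -3857204881/284385 ≈ -13563.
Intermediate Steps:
40684/v(1) - 376734/189590 = 40684/((-3*1)) - 376734/189590 = 40684/(-3) - 376734*1/189590 = 40684*(-1/3) - 188367/94795 = -40684/3 - 188367/94795 = -3857204881/284385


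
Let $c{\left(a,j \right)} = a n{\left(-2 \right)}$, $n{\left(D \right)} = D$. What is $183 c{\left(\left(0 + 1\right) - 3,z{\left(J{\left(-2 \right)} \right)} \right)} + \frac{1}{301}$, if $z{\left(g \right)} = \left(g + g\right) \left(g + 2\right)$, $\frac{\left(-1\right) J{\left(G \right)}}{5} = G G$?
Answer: $\frac{220333}{301} \approx 732.0$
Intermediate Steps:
$J{\left(G \right)} = - 5 G^{2}$ ($J{\left(G \right)} = - 5 G G = - 5 G^{2}$)
$z{\left(g \right)} = 2 g \left(2 + g\right)$
$c{\left(a,j \right)} = - 2 a$ ($c{\left(a,j \right)} = a \left(-2\right) = - 2 a$)
$183 c{\left(\left(0 + 1\right) - 3,z{\left(J{\left(-2 \right)} \right)} \right)} + \frac{1}{301} = 183 \left(- 2 \left(\left(0 + 1\right) - 3\right)\right) + \frac{1}{301} = 183 \left(- 2 \left(1 - 3\right)\right) + \frac{1}{301} = 183 \left(\left(-2\right) \left(-2\right)\right) + \frac{1}{301} = 183 \cdot 4 + \frac{1}{301} = 732 + \frac{1}{301} = \frac{220333}{301}$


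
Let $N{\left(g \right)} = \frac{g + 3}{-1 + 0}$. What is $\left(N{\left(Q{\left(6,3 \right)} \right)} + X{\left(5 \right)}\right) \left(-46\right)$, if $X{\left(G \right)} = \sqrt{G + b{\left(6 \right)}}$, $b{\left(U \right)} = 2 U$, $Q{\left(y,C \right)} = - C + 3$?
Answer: $138 - 46 \sqrt{17} \approx -51.663$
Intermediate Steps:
$Q{\left(y,C \right)} = 3 - C$
$N{\left(g \right)} = -3 - g$ ($N{\left(g \right)} = \frac{3 + g}{-1} = \left(3 + g\right) \left(-1\right) = -3 - g$)
$X{\left(G \right)} = \sqrt{12 + G}$ ($X{\left(G \right)} = \sqrt{G + 2 \cdot 6} = \sqrt{G + 12} = \sqrt{12 + G}$)
$\left(N{\left(Q{\left(6,3 \right)} \right)} + X{\left(5 \right)}\right) \left(-46\right) = \left(\left(-3 - \left(3 - 3\right)\right) + \sqrt{12 + 5}\right) \left(-46\right) = \left(\left(-3 - \left(3 - 3\right)\right) + \sqrt{17}\right) \left(-46\right) = \left(\left(-3 - 0\right) + \sqrt{17}\right) \left(-46\right) = \left(\left(-3 + 0\right) + \sqrt{17}\right) \left(-46\right) = \left(-3 + \sqrt{17}\right) \left(-46\right) = 138 - 46 \sqrt{17}$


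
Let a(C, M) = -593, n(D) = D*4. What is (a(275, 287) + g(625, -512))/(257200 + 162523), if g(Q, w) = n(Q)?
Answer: 1907/419723 ≈ 0.0045435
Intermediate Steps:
n(D) = 4*D
g(Q, w) = 4*Q
(a(275, 287) + g(625, -512))/(257200 + 162523) = (-593 + 4*625)/(257200 + 162523) = (-593 + 2500)/419723 = 1907*(1/419723) = 1907/419723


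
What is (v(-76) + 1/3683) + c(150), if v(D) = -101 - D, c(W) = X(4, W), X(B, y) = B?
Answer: -77342/3683 ≈ -21.000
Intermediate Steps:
c(W) = 4
(v(-76) + 1/3683) + c(150) = ((-101 - 1*(-76)) + 1/3683) + 4 = ((-101 + 76) + 1/3683) + 4 = (-25 + 1/3683) + 4 = -92074/3683 + 4 = -77342/3683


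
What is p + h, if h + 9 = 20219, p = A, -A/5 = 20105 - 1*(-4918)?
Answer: -104905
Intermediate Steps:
A = -125115 (A = -5*(20105 - 1*(-4918)) = -5*(20105 + 4918) = -5*25023 = -125115)
p = -125115
h = 20210 (h = -9 + 20219 = 20210)
p + h = -125115 + 20210 = -104905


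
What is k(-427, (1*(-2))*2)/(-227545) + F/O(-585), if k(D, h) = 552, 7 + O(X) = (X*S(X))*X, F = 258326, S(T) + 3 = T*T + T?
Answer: -1896448527349/782465164113215 ≈ -0.0024237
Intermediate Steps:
S(T) = -3 + T + T**2 (S(T) = -3 + (T*T + T) = -3 + (T**2 + T) = -3 + (T + T**2) = -3 + T + T**2)
O(X) = -7 + X**2*(-3 + X + X**2) (O(X) = -7 + (X*(-3 + X + X**2))*X = -7 + X**2*(-3 + X + X**2))
k(-427, (1*(-2))*2)/(-227545) + F/O(-585) = 552/(-227545) + 258326/(-7 + (-585)**2*(-3 - 585 + (-585)**2)) = 552*(-1/227545) + 258326/(-7 + 342225*(-3 - 585 + 342225)) = -552/227545 + 258326/(-7 + 342225*341637) = -552/227545 + 258326/(-7 + 116916722325) = -552/227545 + 258326/116916722318 = -552/227545 + 258326*(1/116916722318) = -552/227545 + 129163/58458361159 = -1896448527349/782465164113215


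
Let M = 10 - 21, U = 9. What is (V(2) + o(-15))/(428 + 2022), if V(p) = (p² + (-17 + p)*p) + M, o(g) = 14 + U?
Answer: -1/175 ≈ -0.0057143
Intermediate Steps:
M = -11
o(g) = 23 (o(g) = 14 + 9 = 23)
V(p) = -11 + p² + p*(-17 + p) (V(p) = (p² + (-17 + p)*p) - 11 = (p² + p*(-17 + p)) - 11 = -11 + p² + p*(-17 + p))
(V(2) + o(-15))/(428 + 2022) = ((-11 - 17*2 + 2*2²) + 23)/(428 + 2022) = ((-11 - 34 + 2*4) + 23)/2450 = ((-11 - 34 + 8) + 23)*(1/2450) = (-37 + 23)*(1/2450) = -14*1/2450 = -1/175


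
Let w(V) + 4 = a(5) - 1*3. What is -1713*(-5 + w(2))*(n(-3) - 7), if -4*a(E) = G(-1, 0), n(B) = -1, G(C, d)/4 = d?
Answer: -164448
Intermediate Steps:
G(C, d) = 4*d
a(E) = 0 (a(E) = -0 = -1/4*0 = 0)
w(V) = -7 (w(V) = -4 + (0 - 1*3) = -4 + (0 - 3) = -4 - 3 = -7)
-1713*(-5 + w(2))*(n(-3) - 7) = -1713*(-5 - 7)*(-1 - 7) = -(-20556)*(-8) = -1713*96 = -164448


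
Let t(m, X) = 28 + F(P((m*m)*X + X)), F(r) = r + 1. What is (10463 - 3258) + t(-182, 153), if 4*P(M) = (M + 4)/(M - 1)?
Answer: 146656304193/20272496 ≈ 7234.3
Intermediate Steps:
P(M) = (4 + M)/(4*(-1 + M)) (P(M) = ((M + 4)/(M - 1))/4 = ((4 + M)/(-1 + M))/4 = (4 + M)/(4*(-1 + M)))
F(r) = 1 + r
t(m, X) = 29 + (4 + X + X*m²)/(4*(-1 + X + X*m²)) (t(m, X) = 28 + (1 + (4 + ((m*m)*X + X))/(4*(-1 + ((m*m)*X + X)))) = 28 + (1 + (4 + (m²*X + X))/(4*(-1 + (m²*X + X)))) = 28 + (1 + (4 + (X*m² + X))/(4*(-1 + (X*m² + X)))) = 28 + (1 + (4 + (X + X*m²))/(4*(-1 + (X + X*m²)))) = 28 + (1 + (4 + X + X*m²)/(4*(-1 + X + X*m²))) = 29 + (4 + X + X*m²)/(4*(-1 + X + X*m²)))
(10463 - 3258) + t(-182, 153) = (10463 - 3258) + (-112 + 117*153*(1 + (-182)²))/(4*(-1 + 153*(1 + (-182)²))) = 7205 + (-112 + 117*153*(1 + 33124))/(4*(-1 + 153*(1 + 33124))) = 7205 + (-112 + 117*153*33125)/(4*(-1 + 153*33125)) = 7205 + (-112 + 592970625)/(4*(-1 + 5068125)) = 7205 + (¼)*592970513/5068124 = 7205 + (¼)*(1/5068124)*592970513 = 7205 + 592970513/20272496 = 146656304193/20272496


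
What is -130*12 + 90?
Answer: -1470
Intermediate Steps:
-130*12 + 90 = -1560 + 90 = -1470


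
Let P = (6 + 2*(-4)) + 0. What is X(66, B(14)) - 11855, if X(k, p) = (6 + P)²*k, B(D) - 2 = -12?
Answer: -10799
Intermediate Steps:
P = -2 (P = (6 - 8) + 0 = -2 + 0 = -2)
B(D) = -10 (B(D) = 2 - 12 = -10)
X(k, p) = 16*k (X(k, p) = (6 - 2)²*k = 4²*k = 16*k)
X(66, B(14)) - 11855 = 16*66 - 11855 = 1056 - 11855 = -10799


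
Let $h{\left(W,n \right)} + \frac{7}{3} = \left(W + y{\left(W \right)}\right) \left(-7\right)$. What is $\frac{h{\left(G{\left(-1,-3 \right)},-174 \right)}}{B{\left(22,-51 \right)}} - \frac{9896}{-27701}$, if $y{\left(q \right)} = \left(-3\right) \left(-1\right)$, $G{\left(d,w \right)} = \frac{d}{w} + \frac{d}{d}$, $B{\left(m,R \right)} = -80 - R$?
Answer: $\frac{3575650}{2409987} \approx 1.4837$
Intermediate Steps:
$G{\left(d,w \right)} = 1 + \frac{d}{w}$ ($G{\left(d,w \right)} = \frac{d}{w} + 1 = 1 + \frac{d}{w}$)
$y{\left(q \right)} = 3$
$h{\left(W,n \right)} = - \frac{70}{3} - 7 W$ ($h{\left(W,n \right)} = - \frac{7}{3} + \left(W + 3\right) \left(-7\right) = - \frac{7}{3} + \left(3 + W\right) \left(-7\right) = - \frac{7}{3} - \left(21 + 7 W\right) = - \frac{70}{3} - 7 W$)
$\frac{h{\left(G{\left(-1,-3 \right)},-174 \right)}}{B{\left(22,-51 \right)}} - \frac{9896}{-27701} = \frac{- \frac{70}{3} - 7 \frac{-1 - 3}{-3}}{-80 - -51} - \frac{9896}{-27701} = \frac{- \frac{70}{3} - 7 \left(\left(- \frac{1}{3}\right) \left(-4\right)\right)}{-80 + 51} - - \frac{9896}{27701} = \frac{- \frac{70}{3} - \frac{28}{3}}{-29} + \frac{9896}{27701} = \left(- \frac{70}{3} - \frac{28}{3}\right) \left(- \frac{1}{29}\right) + \frac{9896}{27701} = \left(- \frac{98}{3}\right) \left(- \frac{1}{29}\right) + \frac{9896}{27701} = \frac{98}{87} + \frac{9896}{27701} = \frac{3575650}{2409987}$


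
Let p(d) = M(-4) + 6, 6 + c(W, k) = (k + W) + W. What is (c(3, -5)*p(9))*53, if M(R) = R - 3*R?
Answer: -3710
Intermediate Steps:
c(W, k) = -6 + k + 2*W (c(W, k) = -6 + ((k + W) + W) = -6 + ((W + k) + W) = -6 + (k + 2*W) = -6 + k + 2*W)
M(R) = -2*R
p(d) = 14 (p(d) = -2*(-4) + 6 = 8 + 6 = 14)
(c(3, -5)*p(9))*53 = ((-6 - 5 + 2*3)*14)*53 = ((-6 - 5 + 6)*14)*53 = -5*14*53 = -70*53 = -3710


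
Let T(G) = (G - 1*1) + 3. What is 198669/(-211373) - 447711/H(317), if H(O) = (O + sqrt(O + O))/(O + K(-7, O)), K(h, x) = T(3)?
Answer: -1451057910481/3170595 + 6864902*sqrt(634)/4755 ≈ -4.2131e+5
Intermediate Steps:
T(G) = 2 + G (T(G) = (G - 1) + 3 = (-1 + G) + 3 = 2 + G)
K(h, x) = 5 (K(h, x) = 2 + 3 = 5)
H(O) = (O + sqrt(2)*sqrt(O))/(5 + O) (H(O) = (O + sqrt(O + O))/(O + 5) = (O + sqrt(2*O))/(5 + O) = (O + sqrt(2)*sqrt(O))/(5 + O))
198669/(-211373) - 447711/H(317) = 198669/(-211373) - 447711*(5 + 317)/(317 + sqrt(2)*sqrt(317)) = 198669*(-1/211373) - 447711*322/(317 + sqrt(634)) = -198669/211373 - 447711*322/(317 + sqrt(634)) = -198669/211373 - 447711/(317/322 + sqrt(634)/322)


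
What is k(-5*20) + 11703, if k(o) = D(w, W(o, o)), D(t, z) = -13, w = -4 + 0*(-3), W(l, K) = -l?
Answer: 11690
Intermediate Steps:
w = -4 (w = -4 + 0 = -4)
k(o) = -13
k(-5*20) + 11703 = -13 + 11703 = 11690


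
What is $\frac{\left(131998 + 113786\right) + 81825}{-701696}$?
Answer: $- \frac{327609}{701696} \approx -0.46688$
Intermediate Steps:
$\frac{\left(131998 + 113786\right) + 81825}{-701696} = \left(245784 + 81825\right) \left(- \frac{1}{701696}\right) = 327609 \left(- \frac{1}{701696}\right) = - \frac{327609}{701696}$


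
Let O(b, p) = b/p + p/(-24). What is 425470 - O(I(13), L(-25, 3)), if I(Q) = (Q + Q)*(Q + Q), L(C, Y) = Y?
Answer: 10205875/24 ≈ 4.2525e+5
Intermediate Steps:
I(Q) = 4*Q² (I(Q) = (2*Q)*(2*Q) = 4*Q²)
O(b, p) = -p/24 + b/p (O(b, p) = b/p + p*(-1/24) = b/p - p/24 = -p/24 + b/p)
425470 - O(I(13), L(-25, 3)) = 425470 - (-1/24*3 + (4*13²)/3) = 425470 - (-⅛ + (4*169)*(⅓)) = 425470 - (-⅛ + 676*(⅓)) = 425470 - (-⅛ + 676/3) = 425470 - 1*5405/24 = 425470 - 5405/24 = 10205875/24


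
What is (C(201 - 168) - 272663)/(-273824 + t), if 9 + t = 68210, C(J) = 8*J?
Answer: 272399/205623 ≈ 1.3247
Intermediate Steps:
t = 68201 (t = -9 + 68210 = 68201)
(C(201 - 168) - 272663)/(-273824 + t) = (8*(201 - 168) - 272663)/(-273824 + 68201) = (8*33 - 272663)/(-205623) = (264 - 272663)*(-1/205623) = -272399*(-1/205623) = 272399/205623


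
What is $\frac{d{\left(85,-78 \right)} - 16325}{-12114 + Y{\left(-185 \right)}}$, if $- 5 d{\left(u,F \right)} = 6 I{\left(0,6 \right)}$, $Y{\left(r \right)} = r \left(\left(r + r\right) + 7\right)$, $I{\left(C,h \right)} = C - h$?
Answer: $- \frac{81589}{275205} \approx -0.29647$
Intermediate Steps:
$Y{\left(r \right)} = r \left(7 + 2 r\right)$ ($Y{\left(r \right)} = r \left(2 r + 7\right) = r \left(7 + 2 r\right)$)
$d{\left(u,F \right)} = \frac{36}{5}$ ($d{\left(u,F \right)} = - \frac{6 \left(0 - 6\right)}{5} = - \frac{6 \left(-6\right)}{5} = \left(- \frac{1}{5}\right) \left(-36\right) = \frac{36}{5}$)
$\frac{d{\left(85,-78 \right)} - 16325}{-12114 + Y{\left(-185 \right)}} = \frac{\frac{36}{5} - 16325}{-12114 - 185 \left(7 + 2 \left(-185\right)\right)} = - \frac{81589}{5 \left(-12114 - 185 \left(7 - 370\right)\right)} = - \frac{81589}{5 \left(-12114 - -67155\right)} = - \frac{81589}{5 \left(-12114 + 67155\right)} = - \frac{81589}{5 \cdot 55041} = \left(- \frac{81589}{5}\right) \frac{1}{55041} = - \frac{81589}{275205}$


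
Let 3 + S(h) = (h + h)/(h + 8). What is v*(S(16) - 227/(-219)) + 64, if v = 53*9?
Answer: -17270/73 ≈ -236.58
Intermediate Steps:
S(h) = -3 + 2*h/(8 + h) (S(h) = -3 + (h + h)/(h + 8) = -3 + (2*h)/(8 + h) = -3 + 2*h/(8 + h))
v = 477
v*(S(16) - 227/(-219)) + 64 = 477*((-24 - 1*16)/(8 + 16) - 227/(-219)) + 64 = 477*((-24 - 16)/24 - 227*(-1)/219) + 64 = 477*((1/24)*(-40) - 1*(-227/219)) + 64 = 477*(-5/3 + 227/219) + 64 = 477*(-46/73) + 64 = -21942/73 + 64 = -17270/73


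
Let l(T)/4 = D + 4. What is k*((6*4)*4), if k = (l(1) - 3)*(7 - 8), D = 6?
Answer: -3552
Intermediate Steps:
l(T) = 40 (l(T) = 4*(6 + 4) = 4*10 = 40)
k = -37 (k = (40 - 3)*(7 - 8) = 37*(-1) = -37)
k*((6*4)*4) = -37*6*4*4 = -888*4 = -37*96 = -3552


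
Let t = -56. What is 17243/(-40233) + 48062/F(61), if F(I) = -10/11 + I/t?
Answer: -1191167148869/49526823 ≈ -24051.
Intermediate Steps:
F(I) = -10/11 - I/56 (F(I) = -10/11 + I/(-56) = -10*1/11 + I*(-1/56) = -10/11 - I/56)
17243/(-40233) + 48062/F(61) = 17243/(-40233) + 48062/(-10/11 - 1/56*61) = 17243*(-1/40233) + 48062/(-10/11 - 61/56) = -17243/40233 + 48062/(-1231/616) = -17243/40233 + 48062*(-616/1231) = -17243/40233 - 29606192/1231 = -1191167148869/49526823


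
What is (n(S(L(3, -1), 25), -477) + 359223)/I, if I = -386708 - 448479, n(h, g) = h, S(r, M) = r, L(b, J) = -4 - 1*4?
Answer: -359215/835187 ≈ -0.43010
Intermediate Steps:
L(b, J) = -8 (L(b, J) = -4 - 4 = -8)
I = -835187
(n(S(L(3, -1), 25), -477) + 359223)/I = (-8 + 359223)/(-835187) = 359215*(-1/835187) = -359215/835187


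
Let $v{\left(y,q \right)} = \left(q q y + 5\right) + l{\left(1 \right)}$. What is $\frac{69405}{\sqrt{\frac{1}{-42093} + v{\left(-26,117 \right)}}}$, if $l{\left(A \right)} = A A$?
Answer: $- \frac{41643 i \sqrt{70067238176265}}{2996247089} \approx - 116.34 i$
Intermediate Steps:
$l{\left(A \right)} = A^{2}$
$v{\left(y,q \right)} = 6 + y q^{2}$ ($v{\left(y,q \right)} = \left(q q y + 5\right) + 1^{2} = \left(q^{2} y + 5\right) + 1 = \left(y q^{2} + 5\right) + 1 = \left(5 + y q^{2}\right) + 1 = 6 + y q^{2}$)
$\frac{69405}{\sqrt{\frac{1}{-42093} + v{\left(-26,117 \right)}}} = \frac{69405}{\sqrt{\frac{1}{-42093} + \left(6 - 26 \cdot 117^{2}\right)}} = \frac{69405}{\sqrt{- \frac{1}{42093} + \left(6 - 355914\right)}} = \frac{69405}{\sqrt{- \frac{1}{42093} - 355908}} = \frac{69405}{\sqrt{- \frac{14981235445}{42093}}} = \frac{69405}{\frac{1}{14031} i \sqrt{70067238176265}} = 69405 \left(- \frac{3 i \sqrt{70067238176265}}{14981235445}\right) = - \frac{41643 i \sqrt{70067238176265}}{2996247089}$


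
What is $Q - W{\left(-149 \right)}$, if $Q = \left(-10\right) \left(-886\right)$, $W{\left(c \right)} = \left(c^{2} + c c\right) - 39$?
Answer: $-35503$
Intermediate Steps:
$W{\left(c \right)} = -39 + 2 c^{2}$ ($W{\left(c \right)} = \left(c^{2} + c^{2}\right) - 39 = 2 c^{2} - 39 = -39 + 2 c^{2}$)
$Q = 8860$
$Q - W{\left(-149 \right)} = 8860 - \left(-39 + 2 \left(-149\right)^{2}\right) = 8860 - \left(-39 + 2 \cdot 22201\right) = 8860 - \left(-39 + 44402\right) = 8860 - 44363 = -35503$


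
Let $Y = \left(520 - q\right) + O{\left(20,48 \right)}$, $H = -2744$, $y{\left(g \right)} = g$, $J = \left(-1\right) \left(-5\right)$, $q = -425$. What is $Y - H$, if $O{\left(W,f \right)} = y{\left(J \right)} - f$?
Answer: $3646$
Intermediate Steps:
$J = 5$
$O{\left(W,f \right)} = 5 - f$
$Y = 902$ ($Y = \left(520 - -425\right) + \left(5 - 48\right) = \left(520 + 425\right) + \left(5 - 48\right) = 945 - 43 = 902$)
$Y - H = 902 - -2744 = 902 + 2744 = 3646$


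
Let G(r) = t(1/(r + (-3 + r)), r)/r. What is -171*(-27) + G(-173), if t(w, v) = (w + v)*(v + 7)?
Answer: 268737861/60377 ≈ 4451.0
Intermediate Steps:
t(w, v) = (7 + v)*(v + w) (t(w, v) = (v + w)*(7 + v) = (7 + v)*(v + w))
G(r) = (r**2 + 7*r + 7/(-3 + 2*r) + r/(-3 + 2*r))/r (G(r) = (r**2 + 7*r + 7/(r + (-3 + r)) + r/(r + (-3 + r)))/r = (r**2 + 7*r + 7/(-3 + 2*r) + r/(-3 + 2*r))/r)
-171*(-27) + G(-173) = -171*(-27) + (7 - 173 - 173*(-3 + 2*(-173))*(7 - 173))/((-173)*(-3 + 2*(-173))) = 4617 - (7 - 173 - 173*(-3 - 346)*(-166))/(173*(-3 - 346)) = 4617 - 1/173*(7 - 173 - 173*(-349)*(-166))/(-349) = 4617 - 1/173*(-1/349)*(7 - 173 - 10022582) = 4617 - 1/173*(-1/349)*(-10022748) = 4617 - 10022748/60377 = 268737861/60377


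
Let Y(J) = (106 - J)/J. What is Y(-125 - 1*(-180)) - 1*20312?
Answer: -1117109/55 ≈ -20311.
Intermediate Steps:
Y(J) = (106 - J)/J
Y(-125 - 1*(-180)) - 1*20312 = (106 - (-125 - 1*(-180)))/(-125 - 1*(-180)) - 1*20312 = (106 - (-125 + 180))/(-125 + 180) - 20312 = (106 - 1*55)/55 - 20312 = (106 - 55)/55 - 20312 = (1/55)*51 - 20312 = 51/55 - 20312 = -1117109/55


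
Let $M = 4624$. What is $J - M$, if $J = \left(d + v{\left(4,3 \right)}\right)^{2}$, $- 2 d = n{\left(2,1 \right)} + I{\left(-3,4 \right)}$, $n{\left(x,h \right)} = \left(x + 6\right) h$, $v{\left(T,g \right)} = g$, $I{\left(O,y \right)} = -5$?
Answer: $- \frac{18487}{4} \approx -4621.8$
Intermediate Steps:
$n{\left(x,h \right)} = h \left(6 + x\right)$ ($n{\left(x,h \right)} = \left(6 + x\right) h = h \left(6 + x\right)$)
$d = - \frac{3}{2}$ ($d = - \frac{1 \left(6 + 2\right) - 5}{2} = - \frac{1 \cdot 8 - 5}{2} = - \frac{8 - 5}{2} = \left(- \frac{1}{2}\right) 3 = - \frac{3}{2} \approx -1.5$)
$J = \frac{9}{4}$ ($J = \left(- \frac{3}{2} + 3\right)^{2} = \left(\frac{3}{2}\right)^{2} = \frac{9}{4} \approx 2.25$)
$J - M = \frac{9}{4} - 4624 = - \frac{18487}{4}$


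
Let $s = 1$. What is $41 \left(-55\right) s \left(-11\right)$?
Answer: $24805$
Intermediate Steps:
$41 \left(-55\right) s \left(-11\right) = 41 \left(-55\right) 1 \left(-11\right) = \left(-2255\right) \left(-11\right) = 24805$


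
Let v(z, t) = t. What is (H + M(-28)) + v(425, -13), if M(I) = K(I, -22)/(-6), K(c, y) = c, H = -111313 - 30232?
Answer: -424660/3 ≈ -1.4155e+5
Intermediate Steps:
H = -141545
M(I) = -I/6 (M(I) = I/(-6) = I*(-1/6) = -I/6)
(H + M(-28)) + v(425, -13) = (-141545 - 1/6*(-28)) - 13 = (-141545 + 14/3) - 13 = -424621/3 - 13 = -424660/3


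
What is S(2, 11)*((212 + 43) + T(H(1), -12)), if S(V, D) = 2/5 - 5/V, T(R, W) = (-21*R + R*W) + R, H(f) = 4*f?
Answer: -2667/10 ≈ -266.70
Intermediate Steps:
T(R, W) = -20*R + R*W
S(V, D) = ⅖ - 5/V (S(V, D) = 2*(⅕) - 5/V = ⅖ - 5/V)
S(2, 11)*((212 + 43) + T(H(1), -12)) = (⅖ - 5/2)*((212 + 43) + (4*1)*(-20 - 12)) = (⅖ - 5*½)*(255 + 4*(-32)) = (⅖ - 5/2)*(255 - 128) = -21/10*127 = -2667/10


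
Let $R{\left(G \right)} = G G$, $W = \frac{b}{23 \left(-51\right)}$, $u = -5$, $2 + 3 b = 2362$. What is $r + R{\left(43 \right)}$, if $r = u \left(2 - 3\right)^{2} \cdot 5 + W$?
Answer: $\frac{6416296}{3519} \approx 1823.3$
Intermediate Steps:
$b = \frac{2360}{3}$ ($b = - \frac{2}{3} + \frac{1}{3} \cdot 2362 = - \frac{2}{3} + \frac{2362}{3} = \frac{2360}{3} \approx 786.67$)
$W = - \frac{2360}{3519}$ ($W = \frac{2360}{3 \cdot 23 \left(-51\right)} = \frac{2360}{3 \left(-1173\right)} = \frac{2360}{3} \left(- \frac{1}{1173}\right) = - \frac{2360}{3519} \approx -0.67064$)
$R{\left(G \right)} = G^{2}$
$r = - \frac{90335}{3519}$ ($r = - 5 \left(2 - 3\right)^{2} \cdot 5 - \frac{2360}{3519} = - 5 \left(-1\right)^{2} \cdot 5 - \frac{2360}{3519} = \left(-5\right) 1 \cdot 5 - \frac{2360}{3519} = \left(-5\right) 5 - \frac{2360}{3519} = -25 - \frac{2360}{3519} = - \frac{90335}{3519} \approx -25.671$)
$r + R{\left(43 \right)} = - \frac{90335}{3519} + 43^{2} = - \frac{90335}{3519} + 1849 = \frac{6416296}{3519}$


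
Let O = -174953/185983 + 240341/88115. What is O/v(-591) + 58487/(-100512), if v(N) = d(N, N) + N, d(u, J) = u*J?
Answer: -55701495727127303009/95725854380769429600 ≈ -0.58189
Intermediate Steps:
d(u, J) = J*u
O = 29283356608/16387892045 (O = -174953*1/185983 + 240341*(1/88115) = -174953/185983 + 240341/88115 = 29283356608/16387892045 ≈ 1.7869)
v(N) = N + N² (v(N) = N*N + N = N² + N = N + N²)
O/v(-591) + 58487/(-100512) = 29283356608/(16387892045*((-591*(1 - 591)))) + 58487/(-100512) = 29283356608/(16387892045*((-591*(-590)))) + 58487*(-1/100512) = (29283356608/16387892045)/348690 - 58487/100512 = (29283356608/16387892045)*(1/348690) - 58487/100512 = 14641678304/2857147038585525 - 58487/100512 = -55701495727127303009/95725854380769429600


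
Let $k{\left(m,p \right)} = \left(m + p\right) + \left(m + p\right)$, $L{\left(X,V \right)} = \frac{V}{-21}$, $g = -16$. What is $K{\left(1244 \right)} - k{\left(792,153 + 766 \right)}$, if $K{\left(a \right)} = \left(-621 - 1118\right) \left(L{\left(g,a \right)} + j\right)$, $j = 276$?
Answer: $- \frac{7987790}{21} \approx -3.8037 \cdot 10^{5}$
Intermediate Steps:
$L{\left(X,V \right)} = - \frac{V}{21}$ ($L{\left(X,V \right)} = V \left(- \frac{1}{21}\right) = - \frac{V}{21}$)
$K{\left(a \right)} = -479964 + \frac{1739 a}{21}$ ($K{\left(a \right)} = \left(-621 - 1118\right) \left(- \frac{a}{21} + 276\right) = - 1739 \left(276 - \frac{a}{21}\right) = -479964 + \frac{1739 a}{21}$)
$k{\left(m,p \right)} = 2 m + 2 p$
$K{\left(1244 \right)} - k{\left(792,153 + 766 \right)} = \left(-479964 + \frac{1739}{21} \cdot 1244\right) - \left(2 \cdot 792 + 2 \left(153 + 766\right)\right) = \left(-479964 + \frac{2163316}{21}\right) - \left(1584 + 2 \cdot 919\right) = - \frac{7915928}{21} - \left(1584 + 1838\right) = - \frac{7915928}{21} - 3422 = - \frac{7987790}{21}$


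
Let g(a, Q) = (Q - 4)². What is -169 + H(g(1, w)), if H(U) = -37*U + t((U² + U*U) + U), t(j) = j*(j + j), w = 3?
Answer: -188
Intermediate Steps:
g(a, Q) = (-4 + Q)²
t(j) = 2*j² (t(j) = j*(2*j) = 2*j²)
H(U) = -37*U + 2*(U + 2*U²)² (H(U) = -37*U + 2*((U² + U*U) + U)² = -37*U + 2*((U² + U²) + U)² = -37*U + 2*(2*U² + U)² = -37*U + 2*(U + 2*U²)²)
-169 + H(g(1, w)) = -169 + (-4 + 3)²*(-37 + 2*(-4 + 3)²*(1 + 2*(-4 + 3)²)²) = -169 + (-1)²*(-37 + 2*(-1)²*(1 + 2*(-1)²)²) = -169 + 1*(-37 + 2*1*(1 + 2*1)²) = -169 + 1*(-37 + 2*1*(1 + 2)²) = -169 + 1*(-37 + 2*1*3²) = -169 + 1*(-37 + 2*1*9) = -169 + 1*(-37 + 18) = -169 + 1*(-19) = -169 - 19 = -188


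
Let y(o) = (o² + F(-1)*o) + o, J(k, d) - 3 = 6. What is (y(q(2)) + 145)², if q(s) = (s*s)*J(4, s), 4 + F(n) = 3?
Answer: 2076481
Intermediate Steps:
F(n) = -1 (F(n) = -4 + 3 = -1)
J(k, d) = 9 (J(k, d) = 3 + 6 = 9)
q(s) = 9*s² (q(s) = (s*s)*9 = s²*9 = 9*s²)
y(o) = o² (y(o) = (o² - o) + o = o²)
(y(q(2)) + 145)² = ((9*2²)² + 145)² = ((9*4)² + 145)² = (36² + 145)² = (1296 + 145)² = 1441² = 2076481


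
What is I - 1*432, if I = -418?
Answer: -850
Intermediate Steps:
I - 1*432 = -418 - 1*432 = -418 - 432 = -850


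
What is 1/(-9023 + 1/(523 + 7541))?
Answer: -8064/72761471 ≈ -0.00011083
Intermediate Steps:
1/(-9023 + 1/(523 + 7541)) = 1/(-9023 + 1/8064) = 1/(-72761471/8064) = -8064/72761471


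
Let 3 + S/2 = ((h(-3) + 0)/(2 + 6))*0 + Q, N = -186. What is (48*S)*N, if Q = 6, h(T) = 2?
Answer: -53568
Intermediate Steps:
S = 6 (S = -6 + 2*(((2 + 0)/(2 + 6))*0 + 6) = -6 + 2*((2/8)*0 + 6) = -6 + 2*((2*(⅛))*0 + 6) = -6 + 2*((¼)*0 + 6) = -6 + 2*(0 + 6) = -6 + 2*6 = -6 + 12 = 6)
(48*S)*N = (48*6)*(-186) = 288*(-186) = -53568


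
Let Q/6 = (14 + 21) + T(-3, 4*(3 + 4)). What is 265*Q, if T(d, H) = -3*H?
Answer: -77910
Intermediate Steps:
Q = -294 (Q = 6*((14 + 21) - 12*(3 + 4)) = 6*(35 - 12*7) = 6*(35 - 3*28) = 6*(35 - 84) = 6*(-49) = -294)
265*Q = 265*(-294) = -77910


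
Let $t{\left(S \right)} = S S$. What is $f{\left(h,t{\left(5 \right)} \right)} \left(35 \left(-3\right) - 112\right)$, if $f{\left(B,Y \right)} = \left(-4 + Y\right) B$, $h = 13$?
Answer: $-59241$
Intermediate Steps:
$t{\left(S \right)} = S^{2}$
$f{\left(B,Y \right)} = B \left(-4 + Y\right)$
$f{\left(h,t{\left(5 \right)} \right)} \left(35 \left(-3\right) - 112\right) = 13 \left(-4 + 5^{2}\right) \left(35 \left(-3\right) - 112\right) = 13 \left(-4 + 25\right) \left(-105 - 112\right) = 13 \cdot 21 \left(-217\right) = 273 \left(-217\right) = -59241$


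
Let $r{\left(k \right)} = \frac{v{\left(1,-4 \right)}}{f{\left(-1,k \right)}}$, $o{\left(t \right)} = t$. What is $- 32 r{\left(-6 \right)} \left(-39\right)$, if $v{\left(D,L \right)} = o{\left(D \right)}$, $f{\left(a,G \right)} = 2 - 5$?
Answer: $-416$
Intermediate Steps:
$f{\left(a,G \right)} = -3$
$v{\left(D,L \right)} = D$
$r{\left(k \right)} = - \frac{1}{3}$ ($r{\left(k \right)} = 1 \frac{1}{-3} = 1 \left(- \frac{1}{3}\right) = - \frac{1}{3}$)
$- 32 r{\left(-6 \right)} \left(-39\right) = \left(-32\right) \left(- \frac{1}{3}\right) \left(-39\right) = \frac{32}{3} \left(-39\right) = -416$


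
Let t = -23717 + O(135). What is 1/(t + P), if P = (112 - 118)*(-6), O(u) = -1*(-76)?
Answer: -1/23605 ≈ -4.2364e-5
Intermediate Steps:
O(u) = 76
P = 36 (P = -6*(-6) = 36)
t = -23641 (t = -23717 + 76 = -23641)
1/(t + P) = 1/(-23641 + 36) = 1/(-23605) = -1/23605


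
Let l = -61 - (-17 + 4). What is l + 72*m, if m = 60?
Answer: 4272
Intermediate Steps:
l = -48 (l = -61 - 1*(-13) = -61 + 13 = -48)
l + 72*m = -48 + 72*60 = -48 + 4320 = 4272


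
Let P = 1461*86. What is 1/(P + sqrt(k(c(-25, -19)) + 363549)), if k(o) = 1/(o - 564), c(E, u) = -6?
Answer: 71618220/8998335647191 - sqrt(118117069530)/8998335647191 ≈ 7.9209e-6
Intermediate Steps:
k(o) = 1/(-564 + o)
P = 125646
1/(P + sqrt(k(c(-25, -19)) + 363549)) = 1/(125646 + sqrt(1/(-564 - 6) + 363549)) = 1/(125646 + sqrt(1/(-570) + 363549)) = 1/(125646 + sqrt(-1/570 + 363549)) = 1/(125646 + sqrt(207222929/570)) = 1/(125646 + sqrt(118117069530)/570)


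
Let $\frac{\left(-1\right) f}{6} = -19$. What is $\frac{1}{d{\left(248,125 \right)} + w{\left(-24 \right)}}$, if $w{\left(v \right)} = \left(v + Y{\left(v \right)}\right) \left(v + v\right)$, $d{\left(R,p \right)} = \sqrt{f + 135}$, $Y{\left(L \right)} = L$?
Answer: $\frac{768}{1769389} - \frac{\sqrt{249}}{5308167} \approx 0.00043108$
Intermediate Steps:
$f = 114$ ($f = \left(-6\right) \left(-19\right) = 114$)
$d{\left(R,p \right)} = \sqrt{249}$ ($d{\left(R,p \right)} = \sqrt{114 + 135} = \sqrt{249}$)
$w{\left(v \right)} = 4 v^{2}$ ($w{\left(v \right)} = \left(v + v\right) \left(v + v\right) = 2 v 2 v = 4 v^{2}$)
$\frac{1}{d{\left(248,125 \right)} + w{\left(-24 \right)}} = \frac{1}{\sqrt{249} + 4 \left(-24\right)^{2}} = \frac{1}{\sqrt{249} + 4 \cdot 576} = \frac{1}{\sqrt{249} + 2304} = \frac{1}{2304 + \sqrt{249}}$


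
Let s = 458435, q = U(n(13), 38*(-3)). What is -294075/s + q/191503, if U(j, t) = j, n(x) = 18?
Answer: -11261598579/17558335561 ≈ -0.64138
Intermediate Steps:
q = 18
-294075/s + q/191503 = -294075/458435 + 18/191503 = -294075*1/458435 + 18*(1/191503) = -58815/91687 + 18/191503 = -11261598579/17558335561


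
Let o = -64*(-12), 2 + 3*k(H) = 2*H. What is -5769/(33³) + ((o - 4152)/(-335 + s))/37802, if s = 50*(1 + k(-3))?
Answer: -15184735487/94716974715 ≈ -0.16032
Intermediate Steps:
k(H) = -⅔ + 2*H/3 (k(H) = -⅔ + (2*H)/3 = -⅔ + 2*H/3)
s = -250/3 (s = 50*(1 + (-⅔ + (⅔)*(-3))) = 50*(1 + (-⅔ - 2)) = 50*(1 - 8/3) = 50*(-5/3) = -250/3 ≈ -83.333)
o = 768
-5769/(33³) + ((o - 4152)/(-335 + s))/37802 = -5769/(33³) + ((768 - 4152)/(-335 - 250/3))/37802 = -5769/35937 - 3384/(-1255/3)*(1/37802) = -5769*1/35937 - 3384*(-3/1255)*(1/37802) = -641/3993 + (10152/1255)*(1/37802) = -641/3993 + 5076/23720755 = -15184735487/94716974715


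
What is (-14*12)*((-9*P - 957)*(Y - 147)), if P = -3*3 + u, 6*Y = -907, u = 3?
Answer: -45233076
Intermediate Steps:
Y = -907/6 (Y = (⅙)*(-907) = -907/6 ≈ -151.17)
P = -6 (P = -3*3 + 3 = -9 + 3 = -6)
(-14*12)*((-9*P - 957)*(Y - 147)) = (-14*12)*((-9*(-6) - 957)*(-907/6 - 147)) = -168*(54 - 957)*(-1789)/6 = -(-151704)*(-1789)/6 = -168*538489/2 = -45233076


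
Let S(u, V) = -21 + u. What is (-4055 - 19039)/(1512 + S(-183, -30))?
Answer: -3849/218 ≈ -17.656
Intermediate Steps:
(-4055 - 19039)/(1512 + S(-183, -30)) = (-4055 - 19039)/(1512 + (-21 - 183)) = -23094/(1512 - 204) = -23094/1308 = -23094*1/1308 = -3849/218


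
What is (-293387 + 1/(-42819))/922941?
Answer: -12562537954/39519410679 ≈ -0.31788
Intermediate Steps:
(-293387 + 1/(-42819))/922941 = (-293387 - 1/42819)*(1/922941) = -12562537954/42819*1/922941 = -12562537954/39519410679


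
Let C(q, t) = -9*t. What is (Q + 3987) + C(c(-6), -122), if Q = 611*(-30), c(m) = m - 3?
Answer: -13245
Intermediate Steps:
c(m) = -3 + m
Q = -18330
(Q + 3987) + C(c(-6), -122) = (-18330 + 3987) - 9*(-122) = -14343 + 1098 = -13245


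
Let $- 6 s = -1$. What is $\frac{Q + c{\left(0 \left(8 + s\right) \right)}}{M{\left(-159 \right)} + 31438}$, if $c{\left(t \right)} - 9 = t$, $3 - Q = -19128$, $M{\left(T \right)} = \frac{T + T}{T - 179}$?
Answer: $\frac{3234660}{5313181} \approx 0.6088$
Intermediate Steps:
$s = \frac{1}{6}$ ($s = \left(- \frac{1}{6}\right) \left(-1\right) = \frac{1}{6} \approx 0.16667$)
$M{\left(T \right)} = \frac{2 T}{-179 + T}$
$Q = 19131$ ($Q = 3 - -19128 = 3 + 19128 = 19131$)
$c{\left(t \right)} = 9 + t$
$\frac{Q + c{\left(0 \left(8 + s\right) \right)}}{M{\left(-159 \right)} + 31438} = \frac{19131 + \left(9 + 0 \left(8 + \frac{1}{6}\right)\right)}{2 \left(-159\right) \frac{1}{-179 - 159} + 31438} = \frac{19131 + \left(9 + 0 \cdot \frac{49}{6}\right)}{2 \left(-159\right) \frac{1}{-338} + 31438} = \frac{19131 + \left(9 + 0\right)}{2 \left(-159\right) \left(- \frac{1}{338}\right) + 31438} = \frac{19131 + 9}{\frac{159}{169} + 31438} = \frac{19140}{\frac{5313181}{169}} = 19140 \cdot \frac{169}{5313181} = \frac{3234660}{5313181}$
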